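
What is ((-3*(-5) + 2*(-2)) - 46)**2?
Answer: 1225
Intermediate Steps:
((-3*(-5) + 2*(-2)) - 46)**2 = ((15 - 4) - 46)**2 = (11 - 46)**2 = (-35)**2 = 1225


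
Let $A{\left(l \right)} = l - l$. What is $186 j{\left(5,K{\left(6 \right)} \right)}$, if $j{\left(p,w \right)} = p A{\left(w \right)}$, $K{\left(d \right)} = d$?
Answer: $0$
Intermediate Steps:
$A{\left(l \right)} = 0$
$j{\left(p,w \right)} = 0$ ($j{\left(p,w \right)} = p 0 = 0$)
$186 j{\left(5,K{\left(6 \right)} \right)} = 186 \cdot 0 = 0$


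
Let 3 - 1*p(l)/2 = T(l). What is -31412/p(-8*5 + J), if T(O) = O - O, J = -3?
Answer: -15706/3 ≈ -5235.3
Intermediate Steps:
T(O) = 0
p(l) = 6 (p(l) = 6 - 2*0 = 6 + 0 = 6)
-31412/p(-8*5 + J) = -31412/6 = -31412*1/6 = -15706/3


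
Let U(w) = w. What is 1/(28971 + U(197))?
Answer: 1/29168 ≈ 3.4284e-5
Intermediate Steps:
1/(28971 + U(197)) = 1/(28971 + 197) = 1/29168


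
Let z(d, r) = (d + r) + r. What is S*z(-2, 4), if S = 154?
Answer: 924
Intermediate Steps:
z(d, r) = d + 2*r
S*z(-2, 4) = 154*(-2 + 2*4) = 154*(-2 + 8) = 154*6 = 924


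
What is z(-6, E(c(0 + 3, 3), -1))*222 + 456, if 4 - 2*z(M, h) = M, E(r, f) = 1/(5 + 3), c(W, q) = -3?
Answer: 1566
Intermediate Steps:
E(r, f) = 1/8
z(M, h) = 2 - M/2
z(-6, E(c(0 + 3, 3), -1))*222 + 456 = (2 - 1/2*(-6))*222 + 456 = (2 + 3)*222 + 456 = 5*222 + 456 = 1110 + 456 = 1566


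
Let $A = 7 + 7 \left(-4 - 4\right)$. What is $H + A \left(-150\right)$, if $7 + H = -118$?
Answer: $7225$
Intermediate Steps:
$H = -125$ ($H = -7 - 118 = -125$)
$A = -49$ ($A = 7 + 7 \left(-8\right) = 7 - 56 = -49$)
$H + A \left(-150\right) = -125 - -7350 = -125 + 7350 = 7225$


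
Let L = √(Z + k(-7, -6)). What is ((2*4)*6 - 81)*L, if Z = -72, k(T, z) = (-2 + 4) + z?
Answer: -66*I*√19 ≈ -287.69*I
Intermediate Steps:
k(T, z) = 2 + z
L = 2*I*√19 (L = √(-72 + (2 - 6)) = √(-72 - 4) = √(-76) = 2*I*√19 ≈ 8.7178*I)
((2*4)*6 - 81)*L = ((2*4)*6 - 81)*(2*I*√19) = (8*6 - 81)*(2*I*√19) = (48 - 81)*(2*I*√19) = -66*I*√19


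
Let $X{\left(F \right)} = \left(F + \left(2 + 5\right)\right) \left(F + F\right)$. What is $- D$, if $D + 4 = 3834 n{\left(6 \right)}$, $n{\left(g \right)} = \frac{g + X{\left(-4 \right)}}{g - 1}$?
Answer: $\frac{69032}{5} \approx 13806.0$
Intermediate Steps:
$X{\left(F \right)} = 2 F \left(7 + F\right)$ ($X{\left(F \right)} = \left(F + 7\right) 2 F = \left(7 + F\right) 2 F = 2 F \left(7 + F\right)$)
$n{\left(g \right)} = \frac{-24 + g}{-1 + g}$ ($n{\left(g \right)} = \frac{g + 2 \left(-4\right) \left(7 - 4\right)}{g - 1} = \frac{g + 2 \left(-4\right) 3}{-1 + g} = \frac{g - 24}{-1 + g} = \frac{-24 + g}{-1 + g}$)
$D = - \frac{69032}{5}$ ($D = -4 + 3834 \frac{-24 + 6}{-1 + 6} = -4 + 3834 \cdot \frac{1}{5} \left(-18\right) = -4 + 3834 \left(- \frac{18}{5}\right) = -4 - \frac{69012}{5} = - \frac{69032}{5} \approx -13806.0$)
$- D = \left(-1\right) \left(- \frac{69032}{5}\right) = \frac{69032}{5}$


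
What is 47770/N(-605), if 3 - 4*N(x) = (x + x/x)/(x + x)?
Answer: 6800200/89 ≈ 76407.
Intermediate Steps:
N(x) = ¾ - (1 + x)/(8*x) (N(x) = ¾ - (x + x/x)/(4*(x + x)) = ¾ - (x + 1)/(4*(2*x)) = ¾ - (1 + x)*1/(2*x)/4 = ¾ - (1 + x)/(8*x))
47770/N(-605) = 47770/(((⅛)*(-1 + 5*(-605))/(-605))) = 47770/(((⅛)*(-1/605)*(-1 - 3025))) = 47770/(((⅛)*(-1/605)*(-3026))) = 47770/(1513/2420) = 47770*(2420/1513) = 6800200/89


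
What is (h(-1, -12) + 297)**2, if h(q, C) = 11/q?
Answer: 81796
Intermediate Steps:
(h(-1, -12) + 297)**2 = (11/(-1) + 297)**2 = (11*(-1) + 297)**2 = (-11 + 297)**2 = 286**2 = 81796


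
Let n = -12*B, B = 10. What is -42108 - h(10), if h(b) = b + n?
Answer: -41998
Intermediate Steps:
n = -120 (n = -12*10 = -120)
h(b) = -120 + b (h(b) = b - 120 = -120 + b)
-42108 - h(10) = -42108 - (-120 + 10) = -42108 - 1*(-110) = -42108 + 110 = -41998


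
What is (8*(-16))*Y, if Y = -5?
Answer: 640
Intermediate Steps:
(8*(-16))*Y = (8*(-16))*(-5) = -128*(-5) = 640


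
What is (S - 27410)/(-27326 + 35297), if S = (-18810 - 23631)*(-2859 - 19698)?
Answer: 957314227/7971 ≈ 1.2010e+5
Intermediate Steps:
S = 957341637 (S = -42441*(-22557) = 957341637)
(S - 27410)/(-27326 + 35297) = (957341637 - 27410)/(-27326 + 35297) = 957314227/7971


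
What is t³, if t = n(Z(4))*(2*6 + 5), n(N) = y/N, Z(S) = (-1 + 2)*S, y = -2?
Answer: -4913/8 ≈ -614.13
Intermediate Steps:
Z(S) = S (Z(S) = 1*S = S)
n(N) = -2/N
t = -17/2 (t = (-2/4)*(2*6 + 5) = (-2*¼)*(12 + 5) = -½*17 = -17/2 ≈ -8.5000)
t³ = (-17/2)³ = -4913/8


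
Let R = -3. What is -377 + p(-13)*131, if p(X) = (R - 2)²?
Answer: 2898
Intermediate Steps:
p(X) = 25 (p(X) = (-3 - 2)² = (-5)² = 25)
-377 + p(-13)*131 = -377 + 25*131 = -377 + 3275 = 2898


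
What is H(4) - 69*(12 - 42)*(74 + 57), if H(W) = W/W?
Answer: 271171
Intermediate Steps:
H(W) = 1
H(4) - 69*(12 - 42)*(74 + 57) = 1 - 69*(12 - 42)*(74 + 57) = 1 - (-2070)*131 = 1 - 69*(-3930) = 1 + 271170 = 271171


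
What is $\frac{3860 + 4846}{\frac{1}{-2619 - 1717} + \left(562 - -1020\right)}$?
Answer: $\frac{12583072}{2286517} \approx 5.5032$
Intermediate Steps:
$\frac{3860 + 4846}{\frac{1}{-2619 - 1717} + \left(562 - -1020\right)} = \frac{8706}{\frac{1}{-4336} + \left(562 + 1020\right)} = \frac{8706}{- \frac{1}{4336} + 1582} = \frac{8706}{\frac{6859551}{4336}} = 8706 \cdot \frac{4336}{6859551} = \frac{12583072}{2286517}$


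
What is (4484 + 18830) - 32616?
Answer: -9302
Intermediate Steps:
(4484 + 18830) - 32616 = 23314 - 32616 = -9302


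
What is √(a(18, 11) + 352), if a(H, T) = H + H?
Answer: 2*√97 ≈ 19.698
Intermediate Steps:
a(H, T) = 2*H
√(a(18, 11) + 352) = √(2*18 + 352) = √(36 + 352) = √388 = 2*√97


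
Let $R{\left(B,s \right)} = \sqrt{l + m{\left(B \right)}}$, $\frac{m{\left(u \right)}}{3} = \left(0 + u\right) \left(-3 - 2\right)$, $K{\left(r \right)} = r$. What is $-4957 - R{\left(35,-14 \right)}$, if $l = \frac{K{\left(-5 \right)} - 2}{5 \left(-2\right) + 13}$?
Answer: $-4957 - \frac{i \sqrt{4746}}{3} \approx -4957.0 - 22.964 i$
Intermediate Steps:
$m{\left(u \right)} = - 15 u$ ($m{\left(u \right)} = 3 \left(0 + u\right) \left(-3 - 2\right) = 3 u \left(-5\right) = 3 \left(- 5 u\right) = - 15 u$)
$l = - \frac{7}{3}$ ($l = \frac{-5 - 2}{5 \left(-2\right) + 13} = - \frac{7}{-10 + 13} = - \frac{7}{3} \approx -2.3333$)
$R{\left(B,s \right)} = \sqrt{- \frac{7}{3} - 15 B}$
$-4957 - R{\left(35,-14 \right)} = -4957 - \frac{\sqrt{-21 - 4725}}{3} = -4957 - \frac{\sqrt{-4746}}{3} = -4957 - \frac{i \sqrt{4746}}{3}$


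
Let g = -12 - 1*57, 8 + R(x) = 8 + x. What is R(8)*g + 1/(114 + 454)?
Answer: -313535/568 ≈ -552.00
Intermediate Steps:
R(x) = x (R(x) = -8 + (8 + x) = x)
g = -69 (g = -12 - 57 = -69)
R(8)*g + 1/(114 + 454) = 8*(-69) + 1/(114 + 454) = -552 + 1/568 = -313535/568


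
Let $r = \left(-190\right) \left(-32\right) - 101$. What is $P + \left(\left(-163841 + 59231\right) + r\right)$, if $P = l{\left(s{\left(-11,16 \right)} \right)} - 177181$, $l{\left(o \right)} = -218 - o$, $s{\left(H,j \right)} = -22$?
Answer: $-276008$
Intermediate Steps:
$r = 5979$ ($r = 6080 - 101 = 5979$)
$P = -177377$ ($P = \left(-218 - -22\right) - 177181 = \left(-218 + 22\right) - 177181 = -196 - 177181 = -177377$)
$P + \left(\left(-163841 + 59231\right) + r\right) = -177377 + \left(\left(-163841 + 59231\right) + 5979\right) = -177377 + \left(-104610 + 5979\right) = -177377 - 98631 = -276008$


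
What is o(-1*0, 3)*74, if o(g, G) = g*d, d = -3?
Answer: 0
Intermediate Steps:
o(g, G) = -3*g (o(g, G) = g*(-3) = -3*g)
o(-1*0, 3)*74 = -(-3)*0*74 = -3*0*74 = 0*74 = 0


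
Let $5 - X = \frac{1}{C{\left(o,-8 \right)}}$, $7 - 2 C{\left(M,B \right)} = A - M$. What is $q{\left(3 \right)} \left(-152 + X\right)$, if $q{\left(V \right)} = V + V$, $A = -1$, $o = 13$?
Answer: $- \frac{6178}{7} \approx -882.57$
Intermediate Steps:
$C{\left(M,B \right)} = 4 + \frac{M}{2}$ ($C{\left(M,B \right)} = \frac{7}{2} - \frac{-1 - M}{2} = \frac{7}{2} + \left(\frac{1}{2} + \frac{M}{2}\right) = 4 + \frac{M}{2}$)
$q{\left(V \right)} = 2 V$
$X = \frac{103}{21}$ ($X = 5 - \frac{1}{4 + \frac{1}{2} \cdot 13} = 5 - \frac{1}{4 + \frac{13}{2}} = 5 - \frac{1}{\frac{21}{2}} = 5 - \frac{2}{21} = \frac{103}{21} \approx 4.9048$)
$q{\left(3 \right)} \left(-152 + X\right) = 2 \cdot 3 \left(-152 + \frac{103}{21}\right) = 6 \left(- \frac{3089}{21}\right) = - \frac{6178}{7}$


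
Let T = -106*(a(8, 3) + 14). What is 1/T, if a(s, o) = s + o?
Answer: -1/2650 ≈ -0.00037736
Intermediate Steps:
a(s, o) = o + s
T = -2650 (T = -106*((3 + 8) + 14) = -106*(11 + 14) = -106*25 = -2650)
1/T = 1/(-2650) = -1/2650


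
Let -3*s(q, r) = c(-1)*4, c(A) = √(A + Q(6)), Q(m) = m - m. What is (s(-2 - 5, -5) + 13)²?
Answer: 1505/9 - 104*I/3 ≈ 167.22 - 34.667*I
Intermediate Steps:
Q(m) = 0
c(A) = √A (c(A) = √(A + 0) = √A)
s(q, r) = -4*I/3 (s(q, r) = -√(-1)*4/3 = -I*4/3 = -4*I/3)
(s(-2 - 5, -5) + 13)² = (-4*I/3 + 13)² = (13 - 4*I/3)²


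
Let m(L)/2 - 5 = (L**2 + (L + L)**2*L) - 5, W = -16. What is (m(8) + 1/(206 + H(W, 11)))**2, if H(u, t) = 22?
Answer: 927509603329/51984 ≈ 1.7842e+7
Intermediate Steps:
m(L) = 2*L**2 + 8*L**3 (m(L) = 10 + 2*((L**2 + (L + L)**2*L) - 5) = 10 + 2*((L**2 + (2*L)**2*L) - 5) = 10 + 2*((L**2 + (4*L**2)*L) - 5) = 10 + 2*((L**2 + 4*L**3) - 5) = 10 + 2*(-5 + L**2 + 4*L**3) = 10 + (-10 + 2*L**2 + 8*L**3) = 2*L**2 + 8*L**3)
(m(8) + 1/(206 + H(W, 11)))**2 = (8**2*(2 + 8*8) + 1/(206 + 22))**2 = (64*(2 + 64) + 1/228)**2 = (64*66 + 1/228)**2 = (4224 + 1/228)**2 = (963073/228)**2 = 927509603329/51984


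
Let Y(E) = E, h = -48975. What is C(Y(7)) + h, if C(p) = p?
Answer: -48968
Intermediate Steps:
C(Y(7)) + h = 7 - 48975 = -48968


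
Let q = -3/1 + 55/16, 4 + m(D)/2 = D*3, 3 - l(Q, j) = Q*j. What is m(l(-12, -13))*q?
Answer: -3241/8 ≈ -405.13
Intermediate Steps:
l(Q, j) = 3 - Q*j
m(D) = -8 + 6*D (m(D) = -8 + 2*(D*3) = -8 + 2*(3*D) = -8 + 6*D)
q = 7/16 (q = -3*1 + 55*(1/16) = -3 + 55/16 = 7/16 ≈ 0.43750)
m(l(-12, -13))*q = (-8 + 6*(3 - 1*(-12)*(-13)))*(7/16) = (-8 + 6*(3 - 156))*(7/16) = (-8 + 6*(-153))*(7/16) = (-8 - 918)*(7/16) = -926*7/16 = -3241/8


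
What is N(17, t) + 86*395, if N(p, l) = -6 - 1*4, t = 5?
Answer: 33960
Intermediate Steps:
N(p, l) = -10 (N(p, l) = -6 - 4 = -10)
N(17, t) + 86*395 = -10 + 86*395 = -10 + 33970 = 33960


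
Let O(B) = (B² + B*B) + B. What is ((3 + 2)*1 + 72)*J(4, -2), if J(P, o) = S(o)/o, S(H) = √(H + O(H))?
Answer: -77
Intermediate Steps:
O(B) = B + 2*B² (O(B) = (B² + B²) + B = 2*B² + B = B + 2*B²)
S(H) = √(H + H*(1 + 2*H))
J(P, o) = √2*√(o*(1 + o))/o (J(P, o) = (√2*√(o*(1 + o)))/o = √2*√(o*(1 + o))/o)
((3 + 2)*1 + 72)*J(4, -2) = ((3 + 2)*1 + 72)*(√2*√(-2*(1 - 2))/(-2)) = (5*1 + 72)*(√2*(-½)*√(-2*(-1))) = (5 + 72)*(√2*(-½)*√2) = 77*(-1) = -77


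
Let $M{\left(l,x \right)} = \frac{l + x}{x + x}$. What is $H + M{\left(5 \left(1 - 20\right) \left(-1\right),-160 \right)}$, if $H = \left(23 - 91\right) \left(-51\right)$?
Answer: $\frac{221965}{64} \approx 3468.2$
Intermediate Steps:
$M{\left(l,x \right)} = \frac{l + x}{2 x}$
$H = 3468$ ($H = \left(-68\right) \left(-51\right) = 3468$)
$H + M{\left(5 \left(1 - 20\right) \left(-1\right),-160 \right)} = 3468 + \frac{5 \left(1 - 20\right) \left(-1\right) - 160}{2 \left(-160\right)} = 3468 + \frac{1}{2} \left(- \frac{1}{160}\right) \left(5 \left(1 - 20\right) \left(-1\right) - 160\right) = 3468 + \frac{1}{2} \left(- \frac{1}{160}\right) \left(5 \left(-19\right) \left(-1\right) - 160\right) = 3468 + \frac{1}{2} \left(- \frac{1}{160}\right) \left(\left(-95\right) \left(-1\right) - 160\right) = 3468 + \frac{1}{2} \left(- \frac{1}{160}\right) \left(95 - 160\right) = 3468 + \frac{1}{2} \left(- \frac{1}{160}\right) \left(-65\right) = 3468 + \frac{13}{64} = \frac{221965}{64}$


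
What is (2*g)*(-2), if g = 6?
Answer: -24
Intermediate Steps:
(2*g)*(-2) = (2*6)*(-2) = 12*(-2) = -24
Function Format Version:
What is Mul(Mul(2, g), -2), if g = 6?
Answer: -24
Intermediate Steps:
Mul(Mul(2, g), -2) = Mul(Mul(2, 6), -2) = Mul(12, -2) = -24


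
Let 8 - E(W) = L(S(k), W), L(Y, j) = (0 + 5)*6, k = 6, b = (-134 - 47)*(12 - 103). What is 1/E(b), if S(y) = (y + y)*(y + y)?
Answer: -1/22 ≈ -0.045455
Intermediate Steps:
b = 16471 (b = -181*(-91) = 16471)
S(y) = 4*y**2 (S(y) = (2*y)*(2*y) = 4*y**2)
L(Y, j) = 30 (L(Y, j) = 5*6 = 30)
E(W) = -22 (E(W) = 8 - 1*30 = 8 - 30 = -22)
1/E(b) = 1/(-22) = -1/22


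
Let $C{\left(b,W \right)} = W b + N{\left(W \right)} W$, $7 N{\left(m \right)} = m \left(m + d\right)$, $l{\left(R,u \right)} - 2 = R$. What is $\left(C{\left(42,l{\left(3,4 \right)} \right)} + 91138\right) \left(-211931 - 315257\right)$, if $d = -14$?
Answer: $- \frac{336984368668}{7} \approx -4.8141 \cdot 10^{10}$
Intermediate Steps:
$l{\left(R,u \right)} = 2 + R$
$N{\left(m \right)} = \frac{m \left(-14 + m\right)}{7}$ ($N{\left(m \right)} = \frac{m \left(m - 14\right)}{7} = \frac{m \left(-14 + m\right)}{7}$)
$C{\left(b,W \right)} = W b + \frac{W^{2} \left(-14 + W\right)}{7}$ ($C{\left(b,W \right)} = W b + \frac{W \left(-14 + W\right)}{7} W = W b + \frac{W^{2} \left(-14 + W\right)}{7}$)
$\left(C{\left(42,l{\left(3,4 \right)} \right)} + 91138\right) \left(-211931 - 315257\right) = \left(\frac{\left(2 + 3\right) \left(7 \cdot 42 + \left(2 + 3\right) \left(-14 + \left(2 + 3\right)\right)\right)}{7} + 91138\right) \left(-211931 - 315257\right) = \left(\frac{1}{7} \cdot 5 \left(294 + 5 \left(-14 + 5\right)\right) + 91138\right) \left(-527188\right) = \left(\frac{1}{7} \cdot 5 \left(294 + 5 \left(-9\right)\right) + 91138\right) \left(-527188\right) = \left(\frac{1}{7} \cdot 5 \left(294 - 45\right) + 91138\right) \left(-527188\right) = \left(\frac{1}{7} \cdot 5 \cdot 249 + 91138\right) \left(-527188\right) = \left(\frac{1245}{7} + 91138\right) \left(-527188\right) = \frac{639211}{7} \left(-527188\right) = - \frac{336984368668}{7}$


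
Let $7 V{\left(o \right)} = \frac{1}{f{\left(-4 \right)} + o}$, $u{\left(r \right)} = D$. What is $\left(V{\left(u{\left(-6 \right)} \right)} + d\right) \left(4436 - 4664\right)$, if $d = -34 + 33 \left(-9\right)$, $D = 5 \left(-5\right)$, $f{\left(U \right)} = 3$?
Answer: $\frac{5811150}{77} \approx 75470.0$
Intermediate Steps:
$D = -25$
$u{\left(r \right)} = -25$
$V{\left(o \right)} = \frac{1}{7 \left(3 + o\right)}$
$d = -331$ ($d = -34 - 297 = -331$)
$\left(V{\left(u{\left(-6 \right)} \right)} + d\right) \left(4436 - 4664\right) = \left(\frac{1}{7 \left(3 - 25\right)} - 331\right) \left(4436 - 4664\right) = \left(\frac{1}{7 \left(-22\right)} - 331\right) \left(-228\right) = \left(\frac{1}{7} \left(- \frac{1}{22}\right) - 331\right) \left(-228\right) = \left(- \frac{1}{154} - 331\right) \left(-228\right) = \left(- \frac{50975}{154}\right) \left(-228\right) = \frac{5811150}{77}$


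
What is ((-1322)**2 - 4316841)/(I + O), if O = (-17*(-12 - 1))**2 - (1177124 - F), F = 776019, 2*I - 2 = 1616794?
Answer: -2569157/456134 ≈ -5.6325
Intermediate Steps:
I = 808398 (I = 1 + (1/2)*1616794 = 1 + 808397 = 808398)
O = -352264 (O = (-17*(-12 - 1))**2 - (1177124 - 1*776019) = (-17*(-13))**2 - (1177124 - 776019) = 221**2 - 1*401105 = 48841 - 401105 = -352264)
((-1322)**2 - 4316841)/(I + O) = ((-1322)**2 - 4316841)/(808398 - 352264) = (1747684 - 4316841)/456134 = -2569157*1/456134 = -2569157/456134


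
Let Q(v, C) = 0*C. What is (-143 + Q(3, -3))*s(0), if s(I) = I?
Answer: 0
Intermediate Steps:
Q(v, C) = 0
(-143 + Q(3, -3))*s(0) = (-143 + 0)*0 = -143*0 = 0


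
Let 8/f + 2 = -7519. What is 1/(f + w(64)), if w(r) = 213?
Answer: 7521/1601965 ≈ 0.0046949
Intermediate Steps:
f = -8/7521 (f = 8/(-2 - 7519) = 8/(-7521) = 8*(-1/7521) = -8/7521 ≈ -0.0010637)
1/(f + w(64)) = 1/(-8/7521 + 213) = 1/(1601965/7521) = 7521/1601965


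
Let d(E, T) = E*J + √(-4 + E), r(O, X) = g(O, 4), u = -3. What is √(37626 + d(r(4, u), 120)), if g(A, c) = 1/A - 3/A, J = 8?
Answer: √(150488 + 6*I*√2)/2 ≈ 193.96 + 0.0054683*I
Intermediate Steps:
g(A, c) = -2/A (g(A, c) = 1/A - 3/A = -2/A)
r(O, X) = -2/O
d(E, T) = √(-4 + E) + 8*E (d(E, T) = E*8 + √(-4 + E) = 8*E + √(-4 + E) = √(-4 + E) + 8*E)
√(37626 + d(r(4, u), 120)) = √(37626 + (√(-4 - 2/4) + 8*(-2/4))) = √(37626 + (√(-4 - 2*¼) + 8*(-2*¼))) = √(37626 + (√(-4 - ½) + 8*(-½))) = √(37626 + (√(-9/2) - 4)) = √(37626 + (3*I*√2/2 - 4)) = √(37626 + (-4 + 3*I*√2/2)) = √(37622 + 3*I*√2/2)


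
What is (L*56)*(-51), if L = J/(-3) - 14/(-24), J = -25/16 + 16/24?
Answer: -15113/6 ≈ -2518.8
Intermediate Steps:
J = -43/48 (J = -25*1/16 + 16*(1/24) = -25/16 + ⅔ = -43/48 ≈ -0.89583)
L = 127/144 (L = -43/48/(-3) - 14/(-24) = -43/48*(-⅓) - 14*(-1/24) = 43/144 + 7/12 = 127/144 ≈ 0.88194)
(L*56)*(-51) = ((127/144)*56)*(-51) = (889/18)*(-51) = -15113/6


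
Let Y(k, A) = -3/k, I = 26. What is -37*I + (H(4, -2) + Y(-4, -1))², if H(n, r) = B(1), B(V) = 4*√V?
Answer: -15031/16 ≈ -939.44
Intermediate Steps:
H(n, r) = 4 (H(n, r) = 4*√1 = 4*1 = 4)
-37*I + (H(4, -2) + Y(-4, -1))² = -37*26 + (4 - 3/(-4))² = -962 + (4 - 3*(-¼))² = -962 + (4 + ¾)² = -962 + (19/4)² = -962 + 361/16 = -15031/16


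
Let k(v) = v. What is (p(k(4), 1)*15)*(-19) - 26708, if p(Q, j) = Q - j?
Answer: -27563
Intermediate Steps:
(p(k(4), 1)*15)*(-19) - 26708 = ((4 - 1*1)*15)*(-19) - 26708 = ((4 - 1)*15)*(-19) - 26708 = (3*15)*(-19) - 26708 = 45*(-19) - 26708 = -855 - 26708 = -27563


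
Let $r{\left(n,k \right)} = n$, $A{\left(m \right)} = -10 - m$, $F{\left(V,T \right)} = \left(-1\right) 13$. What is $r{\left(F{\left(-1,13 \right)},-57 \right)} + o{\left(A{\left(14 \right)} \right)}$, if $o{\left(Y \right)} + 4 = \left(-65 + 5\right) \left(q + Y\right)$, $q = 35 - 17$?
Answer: $343$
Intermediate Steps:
$F{\left(V,T \right)} = -13$
$q = 18$
$o{\left(Y \right)} = -1084 - 60 Y$ ($o{\left(Y \right)} = -4 + \left(-65 + 5\right) \left(18 + Y\right) = -4 - 60 \left(18 + Y\right) = -4 - \left(1080 + 60 Y\right) = -1084 - 60 Y$)
$r{\left(F{\left(-1,13 \right)},-57 \right)} + o{\left(A{\left(14 \right)} \right)} = -13 - \left(1084 + 60 \left(-10 - 14\right)\right) = -13 - -356 = -13 + \left(-1084 + 1440\right) = -13 + 356 = 343$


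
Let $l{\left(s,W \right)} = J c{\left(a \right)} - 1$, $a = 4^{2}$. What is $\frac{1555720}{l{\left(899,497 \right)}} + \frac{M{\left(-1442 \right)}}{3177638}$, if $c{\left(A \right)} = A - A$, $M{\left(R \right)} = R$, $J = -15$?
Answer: $- \frac{2471757495401}{1588819} \approx -1.5557 \cdot 10^{6}$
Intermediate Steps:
$a = 16$
$c{\left(A \right)} = 0$
$l{\left(s,W \right)} = -1$ ($l{\left(s,W \right)} = \left(-15\right) 0 - 1 = 0 - 1 = -1$)
$\frac{1555720}{l{\left(899,497 \right)}} + \frac{M{\left(-1442 \right)}}{3177638} = \frac{1555720}{-1} - \frac{1442}{3177638} = 1555720 \left(-1\right) - \frac{721}{1588819} = -1555720 - \frac{721}{1588819} = - \frac{2471757495401}{1588819}$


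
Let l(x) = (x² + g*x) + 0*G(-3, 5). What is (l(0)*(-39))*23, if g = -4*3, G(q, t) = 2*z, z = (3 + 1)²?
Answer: 0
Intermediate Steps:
z = 16 (z = 4² = 16)
G(q, t) = 32 (G(q, t) = 2*16 = 32)
g = -12
l(x) = x² - 12*x (l(x) = (x² - 12*x) + 0*32 = (x² - 12*x) + 0 = x² - 12*x)
(l(0)*(-39))*23 = ((0*(-12 + 0))*(-39))*23 = ((0*(-12))*(-39))*23 = (0*(-39))*23 = 0*23 = 0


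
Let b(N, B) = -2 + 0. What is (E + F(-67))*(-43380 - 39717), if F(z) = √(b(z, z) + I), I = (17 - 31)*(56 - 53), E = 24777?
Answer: -2058894369 - 166194*I*√11 ≈ -2.0589e+9 - 5.512e+5*I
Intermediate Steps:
b(N, B) = -2
I = -42 (I = -14*3 = -42)
F(z) = 2*I*√11 (F(z) = √(-2 - 42) = √(-44) = 2*I*√11)
(E + F(-67))*(-43380 - 39717) = (24777 + 2*I*√11)*(-43380 - 39717) = (24777 + 2*I*√11)*(-83097) = -2058894369 - 166194*I*√11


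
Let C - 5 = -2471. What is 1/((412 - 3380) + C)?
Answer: -1/5434 ≈ -0.00018403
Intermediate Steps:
C = -2466 (C = 5 - 2471 = -2466)
1/((412 - 3380) + C) = 1/((412 - 3380) - 2466) = 1/(-2968 - 2466) = 1/(-5434) = -1/5434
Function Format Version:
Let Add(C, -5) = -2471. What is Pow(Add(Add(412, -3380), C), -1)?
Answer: Rational(-1, 5434) ≈ -0.00018403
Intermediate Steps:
C = -2466 (C = Add(5, -2471) = -2466)
Pow(Add(Add(412, -3380), C), -1) = Pow(Add(Add(412, -3380), -2466), -1) = Pow(Add(-2968, -2466), -1) = Pow(-5434, -1) = Rational(-1, 5434)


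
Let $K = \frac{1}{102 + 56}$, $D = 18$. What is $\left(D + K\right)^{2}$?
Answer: $\frac{8094025}{24964} \approx 324.23$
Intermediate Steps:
$K = \frac{1}{158} \approx 0.0063291$
$\left(D + K\right)^{2} = \left(18 + \frac{1}{158}\right)^{2} = \left(\frac{2845}{158}\right)^{2} = \frac{8094025}{24964}$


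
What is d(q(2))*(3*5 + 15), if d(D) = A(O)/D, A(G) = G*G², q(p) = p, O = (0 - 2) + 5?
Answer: 405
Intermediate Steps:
O = 3 (O = -2 + 5 = 3)
A(G) = G³
d(D) = 27/D (d(D) = 3³/D = 27/D)
d(q(2))*(3*5 + 15) = (27/2)*(3*5 + 15) = (27*(½))*(15 + 15) = (27/2)*30 = 405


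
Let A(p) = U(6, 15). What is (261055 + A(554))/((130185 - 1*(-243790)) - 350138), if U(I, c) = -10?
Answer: 261045/23837 ≈ 10.951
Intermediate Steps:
A(p) = -10
(261055 + A(554))/((130185 - 1*(-243790)) - 350138) = (261055 - 10)/((130185 - 1*(-243790)) - 350138) = 261045/((130185 + 243790) - 350138) = 261045/(373975 - 350138) = 261045/23837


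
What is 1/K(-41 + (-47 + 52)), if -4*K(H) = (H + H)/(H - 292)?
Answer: -164/9 ≈ -18.222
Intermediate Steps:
K(H) = -H/(2*(-292 + H)) (K(H) = -(H + H)/(4*(H - 292)) = -2*H/(4*(-292 + H)) = -H/(2*(-292 + H)))
1/K(-41 + (-47 + 52)) = 1/(-(-41 + (-47 + 52))/(-584 + 2*(-41 + (-47 + 52)))) = 1/(-(-41 + 5)/(-584 + 2*(-41 + 5))) = 1/(-1*(-36)/(-584 + 2*(-36))) = 1/(-1*(-36)/(-584 - 72)) = 1/(-1*(-36)/(-656)) = 1/(-1*(-36)*(-1/656)) = 1/(-9/164) = -164/9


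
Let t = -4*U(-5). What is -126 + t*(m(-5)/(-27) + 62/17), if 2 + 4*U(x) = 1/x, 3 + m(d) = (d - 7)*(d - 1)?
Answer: -94553/765 ≈ -123.60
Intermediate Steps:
m(d) = -3 + (-1 + d)*(-7 + d) (m(d) = -3 + (d - 7)*(d - 1) = -3 + (-7 + d)*(-1 + d) = -3 + (-1 + d)*(-7 + d))
U(x) = -½ + 1/(4*x)
t = 11/5 (t = -(1 - 2*(-5))/(-5) = -(-1)*(1 + 10)/5 = -(-1)*11/5 = -4*(-11/20) = 11/5 ≈ 2.2000)
-126 + t*(m(-5)/(-27) + 62/17) = -126 + 11*((4 + (-5)² - 8*(-5))/(-27) + 62/17)/5 = -126 + 11*((4 + 25 + 40)*(-1/27) + 62*(1/17))/5 = -126 + 11*(69*(-1/27) + 62/17)/5 = -126 + 11*(-23/9 + 62/17)/5 = -126 + (11/5)*(167/153) = -126 + 1837/765 = -94553/765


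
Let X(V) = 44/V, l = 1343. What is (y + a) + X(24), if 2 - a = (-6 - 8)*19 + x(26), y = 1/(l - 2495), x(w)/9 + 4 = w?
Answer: 82751/1152 ≈ 71.833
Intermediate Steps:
x(w) = -36 + 9*w
y = -1/1152 (y = 1/(1343 - 2495) = 1/(-1152) = -1/1152 ≈ -0.00086806)
a = 70 (a = 2 - ((-6 - 8)*19 + (-36 + 9*26)) = 2 - (-14*19 + (-36 + 234)) = 2 - (-266 + 198) = 2 - 1*(-68) = 2 + 68 = 70)
(y + a) + X(24) = (-1/1152 + 70) + 44/24 = 80639/1152 + 44*(1/24) = 80639/1152 + 11/6 = 82751/1152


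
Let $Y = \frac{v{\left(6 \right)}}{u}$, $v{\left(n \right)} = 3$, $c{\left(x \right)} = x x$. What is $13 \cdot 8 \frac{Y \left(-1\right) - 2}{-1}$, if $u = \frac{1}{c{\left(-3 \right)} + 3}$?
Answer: $3952$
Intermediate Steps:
$c{\left(x \right)} = x^{2}$
$u = \frac{1}{12}$ ($u = \frac{1}{\left(-3\right)^{2} + 3} = \frac{1}{9 + 3} = \frac{1}{12} \approx 0.083333$)
$Y = 36$ ($Y = 3 \frac{1}{\frac{1}{12}} = 3 \cdot 12 = 36$)
$13 \cdot 8 \frac{Y \left(-1\right) - 2}{-1} = 13 \cdot 8 \frac{36 \left(-1\right) - 2}{-1} = 104 \left(-36 - 2\right) \left(-1\right) = 104 \left(\left(-38\right) \left(-1\right)\right) = 104 \cdot 38 = 3952$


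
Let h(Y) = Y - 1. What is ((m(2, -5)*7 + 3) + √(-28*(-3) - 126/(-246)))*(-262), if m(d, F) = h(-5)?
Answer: 10218 - 786*√15785/41 ≈ 7809.4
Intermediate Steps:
h(Y) = -1 + Y
m(d, F) = -6 (m(d, F) = -1 - 5 = -6)
((m(2, -5)*7 + 3) + √(-28*(-3) - 126/(-246)))*(-262) = ((-6*7 + 3) + √(-28*(-3) - 126/(-246)))*(-262) = ((-42 + 3) + √(84 - 126*(-1/246)))*(-262) = (-39 + √(84 + 21/41))*(-262) = (-39 + √(3465/41))*(-262) = (-39 + 3*√15785/41)*(-262) = 10218 - 786*√15785/41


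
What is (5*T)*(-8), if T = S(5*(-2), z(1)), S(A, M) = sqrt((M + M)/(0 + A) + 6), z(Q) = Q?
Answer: -8*sqrt(145) ≈ -96.333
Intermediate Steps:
S(A, M) = sqrt(6 + 2*M/A) (S(A, M) = sqrt((2*M)/A + 6) = sqrt(2*M/A + 6) = sqrt(6 + 2*M/A))
T = sqrt(145)/5 (T = sqrt(6 + 2*1/(5*(-2))) = sqrt(6 + 2*1/(-10)) = sqrt(6 + 2*1*(-1/10)) = sqrt(6 - 1/5) = sqrt(29/5) = sqrt(145)/5 ≈ 2.4083)
(5*T)*(-8) = (5*(sqrt(145)/5))*(-8) = sqrt(145)*(-8) = -8*sqrt(145)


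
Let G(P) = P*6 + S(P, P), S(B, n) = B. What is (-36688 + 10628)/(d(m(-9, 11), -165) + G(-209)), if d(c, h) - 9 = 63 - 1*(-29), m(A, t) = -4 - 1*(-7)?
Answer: 13030/681 ≈ 19.134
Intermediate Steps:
m(A, t) = 3 (m(A, t) = -4 + 7 = 3)
G(P) = 7*P (G(P) = P*6 + P = 6*P + P = 7*P)
d(c, h) = 101 (d(c, h) = 9 + (63 - 1*(-29)) = 9 + (63 + 29) = 9 + 92 = 101)
(-36688 + 10628)/(d(m(-9, 11), -165) + G(-209)) = (-36688 + 10628)/(101 + 7*(-209)) = -26060/(101 - 1463) = -26060/(-1362) = -26060*(-1/1362) = 13030/681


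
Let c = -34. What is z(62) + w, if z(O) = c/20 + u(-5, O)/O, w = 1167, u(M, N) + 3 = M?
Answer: 361203/310 ≈ 1165.2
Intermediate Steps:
u(M, N) = -3 + M
z(O) = -17/10 - 8/O (z(O) = -34/20 + (-3 - 5)/O = -34*1/20 - 8/O = -17/10 - 8/O)
z(62) + w = (-17/10 - 8/62) + 1167 = (-17/10 - 8*1/62) + 1167 = (-17/10 - 4/31) + 1167 = -567/310 + 1167 = 361203/310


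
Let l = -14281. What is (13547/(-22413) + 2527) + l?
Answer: -8498579/723 ≈ -11755.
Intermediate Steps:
(13547/(-22413) + 2527) + l = (13547/(-22413) + 2527) - 14281 = (13547*(-1/22413) + 2527) - 14281 = (-437/723 + 2527) - 14281 = 1826584/723 - 14281 = -8498579/723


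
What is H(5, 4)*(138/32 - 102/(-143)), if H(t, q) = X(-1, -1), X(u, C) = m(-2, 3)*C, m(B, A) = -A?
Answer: 34497/2288 ≈ 15.077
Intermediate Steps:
X(u, C) = -3*C (X(u, C) = (-1*3)*C = -3*C)
H(t, q) = 3 (H(t, q) = -3*(-1) = 3)
H(5, 4)*(138/32 - 102/(-143)) = 3*(138/32 - 102/(-143)) = 3*(138*(1/32) - 102*(-1/143)) = 3*(69/16 + 102/143) = 3*(11499/2288) = 34497/2288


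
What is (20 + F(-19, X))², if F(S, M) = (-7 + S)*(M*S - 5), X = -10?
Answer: 22944100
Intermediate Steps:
F(S, M) = (-7 + S)*(-5 + M*S)
(20 + F(-19, X))² = (20 + (35 - 5*(-19) - 10*(-19)² - 7*(-10)*(-19)))² = (20 + (35 + 95 - 10*361 - 1330))² = (20 + (35 + 95 - 3610 - 1330))² = (20 - 4810)² = (-4790)² = 22944100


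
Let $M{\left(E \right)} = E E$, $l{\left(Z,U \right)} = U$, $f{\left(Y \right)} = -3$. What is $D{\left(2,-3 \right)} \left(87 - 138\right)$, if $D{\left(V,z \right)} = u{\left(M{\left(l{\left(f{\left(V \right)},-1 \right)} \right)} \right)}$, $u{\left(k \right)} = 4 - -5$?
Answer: $-459$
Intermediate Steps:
$M{\left(E \right)} = E^{2}$
$u{\left(k \right)} = 9$ ($u{\left(k \right)} = 4 + 5 = 9$)
$D{\left(V,z \right)} = 9$
$D{\left(2,-3 \right)} \left(87 - 138\right) = 9 \left(87 - 138\right) = 9 \left(-51\right) = -459$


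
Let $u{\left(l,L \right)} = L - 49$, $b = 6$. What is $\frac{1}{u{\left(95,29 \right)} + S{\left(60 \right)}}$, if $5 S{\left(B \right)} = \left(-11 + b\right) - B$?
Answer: $- \frac{1}{33} \approx -0.030303$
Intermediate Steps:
$u{\left(l,L \right)} = -49 + L$ ($u{\left(l,L \right)} = L - 49 = -49 + L$)
$S{\left(B \right)} = -1 - \frac{B}{5}$ ($S{\left(B \right)} = \frac{\left(-11 + 6\right) - B}{5} = \frac{-5 - B}{5} = -1 - \frac{B}{5}$)
$\frac{1}{u{\left(95,29 \right)} + S{\left(60 \right)}} = \frac{1}{\left(-49 + 29\right) - 13} = \frac{1}{-20 - 13} = \frac{1}{-33} = - \frac{1}{33}$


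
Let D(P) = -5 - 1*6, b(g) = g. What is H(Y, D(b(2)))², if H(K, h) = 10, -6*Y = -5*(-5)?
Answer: 100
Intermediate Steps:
D(P) = -11 (D(P) = -5 - 6 = -11)
Y = -25/6 (Y = -(-5)*(-5)/6 = -⅙*25 = -25/6 ≈ -4.1667)
H(Y, D(b(2)))² = 10² = 100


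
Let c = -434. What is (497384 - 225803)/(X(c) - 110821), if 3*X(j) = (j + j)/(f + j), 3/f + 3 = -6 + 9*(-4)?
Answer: -1768263891/721551191 ≈ -2.4506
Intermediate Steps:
f = -1/15 (f = 3/(-3 + (-6 + 9*(-4))) = 3/(-3 + (-6 - 36)) = 3/(-3 - 42) = 3/(-45) = 3*(-1/45) = -1/15 ≈ -0.066667)
X(j) = 2*j/(3*(-1/15 + j)) (X(j) = ((j + j)/(-1/15 + j))/3 = ((2*j)/(-1/15 + j))/3 = (2*j/(-1/15 + j))/3 = 2*j/(3*(-1/15 + j)))
(497384 - 225803)/(X(c) - 110821) = (497384 - 225803)/(10*(-434)/(-1 + 15*(-434)) - 110821) = 271581/(10*(-434)/(-1 - 6510) - 110821) = 271581/(10*(-434)/(-6511) - 110821) = 271581/(10*(-434)*(-1/6511) - 110821) = 271581/(4340/6511 - 110821) = 271581/(-721551191/6511) = 271581*(-6511/721551191) = -1768263891/721551191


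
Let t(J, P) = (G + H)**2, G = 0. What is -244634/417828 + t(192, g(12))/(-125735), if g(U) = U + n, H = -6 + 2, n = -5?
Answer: -15382870619/26267801790 ≈ -0.58562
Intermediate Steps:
H = -4
g(U) = -5 + U (g(U) = U - 5 = -5 + U)
t(J, P) = 16 (t(J, P) = (0 - 4)**2 = (-4)**2 = 16)
-244634/417828 + t(192, g(12))/(-125735) = -244634/417828 + 16/(-125735) = -244634*1/417828 + 16*(-1/125735) = -122317/208914 - 16/125735 = -15382870619/26267801790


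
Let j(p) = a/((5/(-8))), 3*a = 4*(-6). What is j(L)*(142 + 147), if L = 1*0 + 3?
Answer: 18496/5 ≈ 3699.2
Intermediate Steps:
a = -8 (a = (4*(-6))/3 = (1/3)*(-24) = -8)
L = 3 (L = 0 + 3 = 3)
j(p) = 64/5 (j(p) = -8/(5/(-8)) = -8/(5*(-1/8)) = -8/(-5/8) = -8*(-8/5) = 64/5)
j(L)*(142 + 147) = 64*(142 + 147)/5 = (64/5)*289 = 18496/5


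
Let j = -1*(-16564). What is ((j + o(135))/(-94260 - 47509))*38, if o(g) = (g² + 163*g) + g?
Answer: -2163302/141769 ≈ -15.259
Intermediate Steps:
j = 16564
o(g) = g² + 164*g
((j + o(135))/(-94260 - 47509))*38 = ((16564 + 135*(164 + 135))/(-94260 - 47509))*38 = ((16564 + 135*299)/(-141769))*38 = ((16564 + 40365)*(-1/141769))*38 = (56929*(-1/141769))*38 = -56929/141769*38 = -2163302/141769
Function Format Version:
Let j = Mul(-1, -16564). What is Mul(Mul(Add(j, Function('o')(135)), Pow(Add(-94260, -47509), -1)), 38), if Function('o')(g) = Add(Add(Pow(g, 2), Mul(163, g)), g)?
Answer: Rational(-2163302, 141769) ≈ -15.259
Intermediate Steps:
j = 16564
Function('o')(g) = Add(Pow(g, 2), Mul(164, g))
Mul(Mul(Add(j, Function('o')(135)), Pow(Add(-94260, -47509), -1)), 38) = Mul(Mul(Add(16564, Mul(135, Add(164, 135))), Pow(Add(-94260, -47509), -1)), 38) = Mul(Mul(Add(16564, Mul(135, 299)), Pow(-141769, -1)), 38) = Mul(Mul(Add(16564, 40365), Rational(-1, 141769)), 38) = Mul(Mul(56929, Rational(-1, 141769)), 38) = Mul(Rational(-56929, 141769), 38) = Rational(-2163302, 141769)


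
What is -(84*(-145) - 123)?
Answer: 12303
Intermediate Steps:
-(84*(-145) - 123) = -(-12180 - 123) = -1*(-12303) = 12303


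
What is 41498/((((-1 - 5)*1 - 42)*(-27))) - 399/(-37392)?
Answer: 1701985/53136 ≈ 32.031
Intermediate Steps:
41498/((((-1 - 5)*1 - 42)*(-27))) - 399/(-37392) = 41498/(((-6*1 - 42)*(-27))) - 399*(-1/37392) = 41498/(((-6 - 42)*(-27))) + 7/656 = 41498/((-48*(-27))) + 7/656 = 41498/1296 + 7/656 = 41498*(1/1296) + 7/656 = 20749/648 + 7/656 = 1701985/53136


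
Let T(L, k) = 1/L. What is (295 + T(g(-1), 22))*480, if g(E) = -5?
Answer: 141504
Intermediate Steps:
(295 + T(g(-1), 22))*480 = (295 + 1/(-5))*480 = (295 - ⅕)*480 = (1474/5)*480 = 141504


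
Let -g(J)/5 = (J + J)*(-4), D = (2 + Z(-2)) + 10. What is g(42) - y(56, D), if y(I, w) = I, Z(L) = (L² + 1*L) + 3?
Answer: 1624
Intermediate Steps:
Z(L) = 3 + L + L² (Z(L) = (L² + L) + 3 = (L + L²) + 3 = 3 + L + L²)
D = 17 (D = (2 + (3 - 2 + (-2)²)) + 10 = (2 + (3 - 2 + 4)) + 10 = (2 + 5) + 10 = 7 + 10 = 17)
g(J) = 40*J (g(J) = -5*(J + J)*(-4) = -5*2*J*(-4) = -(-40)*J = 40*J)
g(42) - y(56, D) = 40*42 - 1*56 = 1680 - 56 = 1624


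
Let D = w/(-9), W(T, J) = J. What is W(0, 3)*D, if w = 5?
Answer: -5/3 ≈ -1.6667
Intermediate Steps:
D = -5/9 (D = 5/(-9) = 5*(-⅑) = -5/9 ≈ -0.55556)
W(0, 3)*D = 3*(-5/9) = -5/3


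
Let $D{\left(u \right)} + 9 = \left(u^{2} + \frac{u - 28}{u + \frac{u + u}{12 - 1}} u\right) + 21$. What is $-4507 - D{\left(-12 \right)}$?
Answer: $- \frac{60179}{13} \approx -4629.2$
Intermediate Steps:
$D{\left(u \right)} = - \frac{152}{13} + u^{2} + \frac{11 u}{13}$ ($D{\left(u \right)} = -9 + \left(\left(u^{2} + \frac{u - 28}{u + \frac{u + u}{12 - 1}} u\right) + 21\right) = -9 + \left(\left(u^{2} + \frac{-28 + u}{u + \frac{2 u}{11}} u\right) + 21\right) = -9 + \left(\left(u^{2} + \frac{-28 + u}{\frac{13}{11} u} u\right) + 21\right) = -9 + \left(\left(u^{2} + \left(-28 + u\right) \frac{11}{13 u} u\right) + 21\right) = -9 + \left(\left(u^{2} + \frac{11 \left(-28 + u\right)}{13 u} u\right) + 21\right) = -9 + \left(\left(u^{2} + \left(- \frac{308}{13} + \frac{11 u}{13}\right)\right) + 21\right) = -9 + \left(\left(- \frac{308}{13} + u^{2} + \frac{11 u}{13}\right) + 21\right) = -9 + \left(- \frac{35}{13} + u^{2} + \frac{11 u}{13}\right) = - \frac{152}{13} + u^{2} + \frac{11 u}{13}$)
$-4507 - D{\left(-12 \right)} = -4507 - \left(- \frac{152}{13} + \left(-12\right)^{2} + \frac{11}{13} \left(-12\right)\right) = -4507 - \left(- \frac{152}{13} + 144 - \frac{132}{13}\right) = -4507 - \frac{1588}{13} = - \frac{60179}{13}$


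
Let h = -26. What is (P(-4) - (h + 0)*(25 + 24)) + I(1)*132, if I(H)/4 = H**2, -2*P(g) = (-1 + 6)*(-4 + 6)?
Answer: 1797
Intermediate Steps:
P(g) = -5 (P(g) = -(-1 + 6)*(-4 + 6)/2 = -5*2/2 = -1/2*10 = -5)
I(H) = 4*H**2
(P(-4) - (h + 0)*(25 + 24)) + I(1)*132 = (-5 - (-26 + 0)*(25 + 24)) + (4*1**2)*132 = (-5 - (-26)*49) + (4*1)*132 = (-5 - 1*(-1274)) + 4*132 = (-5 + 1274) + 528 = 1269 + 528 = 1797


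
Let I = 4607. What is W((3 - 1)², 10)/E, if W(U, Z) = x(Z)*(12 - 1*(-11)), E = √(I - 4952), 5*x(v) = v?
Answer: -2*I*√345/15 ≈ -2.4766*I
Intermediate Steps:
x(v) = v/5
E = I*√345 (E = √(4607 - 4952) = √(-345) = I*√345 ≈ 18.574*I)
W(U, Z) = 23*Z/5 (W(U, Z) = (Z/5)*(12 - 1*(-11)) = (Z/5)*(12 + 11) = (Z/5)*23 = 23*Z/5)
W((3 - 1)², 10)/E = ((23/5)*10)/((I*√345)) = 46*(-I*√345/345) = -2*I*√345/15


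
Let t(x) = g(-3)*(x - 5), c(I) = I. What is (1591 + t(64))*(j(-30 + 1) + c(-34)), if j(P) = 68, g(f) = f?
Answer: 48076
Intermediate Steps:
t(x) = 15 - 3*x (t(x) = -3*(x - 5) = -3*(-5 + x) = 15 - 3*x)
(1591 + t(64))*(j(-30 + 1) + c(-34)) = (1591 + (15 - 3*64))*(68 - 34) = (1591 + (15 - 192))*34 = (1591 - 177)*34 = 1414*34 = 48076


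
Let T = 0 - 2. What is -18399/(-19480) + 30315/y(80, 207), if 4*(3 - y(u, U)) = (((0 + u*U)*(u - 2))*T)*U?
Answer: 820110764839/868086480280 ≈ 0.94473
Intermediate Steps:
T = -2
y(u, U) = 3 + u*U**2*(-2 + u)/2 (y(u, U) = 3 - ((0 + u*U)*(u - 2))*(-2)*U/4 = 3 - ((0 + U*u)*(-2 + u))*(-2)*U/4 = 3 - ((U*u)*(-2 + u))*(-2)*U/4 = 3 - (U*u*(-2 + u))*(-2)*U/4 = 3 - (-2*U*u*(-2 + u))*U/4 = 3 - (-1)*u*U**2*(-2 + u)/2 = 3 + u*U**2*(-2 + u)/2)
-18399/(-19480) + 30315/y(80, 207) = -18399/(-19480) + 30315/(3 + (1/2)*207**2*80**2 - 1*80*207**2) = -18399*(-1/19480) + 30315/(3 + (1/2)*42849*6400 - 1*80*42849) = 18399/19480 + 30315/(3 + 137116800 - 3427920) = 18399/19480 + 30315/133688883 = 18399/19480 + 30315*(1/133688883) = 18399/19480 + 10105/44562961 = 820110764839/868086480280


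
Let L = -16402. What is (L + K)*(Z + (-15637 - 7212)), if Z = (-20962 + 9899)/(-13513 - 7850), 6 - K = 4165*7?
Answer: 22233995360324/21363 ≈ 1.0408e+9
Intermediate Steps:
K = -29149 (K = 6 - 4165*7 = 6 - 1*29155 = 6 - 29155 = -29149)
Z = 11063/21363 (Z = -11063/(-21363) = -11063*(-1/21363) = 11063/21363 ≈ 0.51786)
(L + K)*(Z + (-15637 - 7212)) = (-16402 - 29149)*(11063/21363 + (-15637 - 7212)) = -45551*(11063/21363 - 22849) = -45551*(-488112124/21363) = 22233995360324/21363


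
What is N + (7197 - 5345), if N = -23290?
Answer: -21438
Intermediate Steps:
N + (7197 - 5345) = -23290 + (7197 - 5345) = -23290 + 1852 = -21438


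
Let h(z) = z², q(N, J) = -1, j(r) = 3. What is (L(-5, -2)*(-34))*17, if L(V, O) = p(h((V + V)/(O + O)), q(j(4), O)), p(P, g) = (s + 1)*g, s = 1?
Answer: 1156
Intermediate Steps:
p(P, g) = 2*g (p(P, g) = (1 + 1)*g = 2*g)
L(V, O) = -2 (L(V, O) = 2*(-1) = -2)
(L(-5, -2)*(-34))*17 = -2*(-34)*17 = 68*17 = 1156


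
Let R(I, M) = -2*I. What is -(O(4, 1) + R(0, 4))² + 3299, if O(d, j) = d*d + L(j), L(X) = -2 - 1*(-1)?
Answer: 3074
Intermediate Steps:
L(X) = -1 (L(X) = -2 + 1 = -1)
O(d, j) = -1 + d² (O(d, j) = d*d - 1 = d² - 1 = -1 + d²)
-(O(4, 1) + R(0, 4))² + 3299 = -((-1 + 4²) - 2*0)² + 3299 = -((-1 + 16) + 0)² + 3299 = -(15 + 0)² + 3299 = -1*15² + 3299 = -1*225 + 3299 = -225 + 3299 = 3074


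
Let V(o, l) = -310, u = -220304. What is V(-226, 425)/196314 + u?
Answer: -21624379883/98157 ≈ -2.2030e+5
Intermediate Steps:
V(-226, 425)/196314 + u = -310/196314 - 220304 = -310*1/196314 - 220304 = -155/98157 - 220304 = -21624379883/98157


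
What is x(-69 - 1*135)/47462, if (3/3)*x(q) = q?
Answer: -102/23731 ≈ -0.0042982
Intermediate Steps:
x(q) = q
x(-69 - 1*135)/47462 = (-69 - 1*135)/47462 = (-69 - 135)*(1/47462) = -204*1/47462 = -102/23731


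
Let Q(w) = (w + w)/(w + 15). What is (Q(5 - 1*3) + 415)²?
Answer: 49829481/289 ≈ 1.7242e+5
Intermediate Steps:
Q(w) = 2*w/(15 + w) (Q(w) = (2*w)/(15 + w) = 2*w/(15 + w))
(Q(5 - 1*3) + 415)² = (2*(5 - 1*3)/(15 + (5 - 1*3)) + 415)² = (2*(5 - 3)/(15 + (5 - 3)) + 415)² = (2*2/(15 + 2) + 415)² = (2*2/17 + 415)² = (2*2*(1/17) + 415)² = (4/17 + 415)² = (7059/17)² = 49829481/289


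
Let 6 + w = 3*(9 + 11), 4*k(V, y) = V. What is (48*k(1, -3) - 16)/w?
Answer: -2/27 ≈ -0.074074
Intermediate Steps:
k(V, y) = V/4
w = 54 (w = -6 + 3*(9 + 11) = -6 + 3*20 = -6 + 60 = 54)
(48*k(1, -3) - 16)/w = (48*((1/4)*1) - 16)/54 = (48*(1/4) - 16)*(1/54) = (12 - 16)*(1/54) = -4*1/54 = -2/27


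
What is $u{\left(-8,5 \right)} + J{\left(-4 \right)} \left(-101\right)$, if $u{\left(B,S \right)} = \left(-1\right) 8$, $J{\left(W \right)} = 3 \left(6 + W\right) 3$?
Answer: $-1826$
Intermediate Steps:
$J{\left(W \right)} = 54 + 9 W$ ($J{\left(W \right)} = \left(18 + 3 W\right) 3 = 54 + 9 W$)
$u{\left(B,S \right)} = -8$
$u{\left(-8,5 \right)} + J{\left(-4 \right)} \left(-101\right) = -8 + \left(54 + 9 \left(-4\right)\right) \left(-101\right) = -8 + \left(54 - 36\right) \left(-101\right) = -8 + 18 \left(-101\right) = -8 - 1818 = -1826$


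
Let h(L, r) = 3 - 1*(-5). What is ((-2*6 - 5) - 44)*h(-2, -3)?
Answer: -488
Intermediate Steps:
h(L, r) = 8 (h(L, r) = 3 + 5 = 8)
((-2*6 - 5) - 44)*h(-2, -3) = ((-2*6 - 5) - 44)*8 = ((-12 - 5) - 44)*8 = (-17 - 44)*8 = -61*8 = -488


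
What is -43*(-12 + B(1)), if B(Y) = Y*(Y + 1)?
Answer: 430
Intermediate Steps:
B(Y) = Y*(1 + Y)
-43*(-12 + B(1)) = -43*(-12 + 1*(1 + 1)) = -43*(-12 + 1*2) = -43*(-12 + 2) = -43*(-10) = 430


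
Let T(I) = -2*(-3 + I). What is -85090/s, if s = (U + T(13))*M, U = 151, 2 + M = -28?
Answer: 8509/393 ≈ 21.651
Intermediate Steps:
M = -30 (M = -2 - 28 = -30)
T(I) = 6 - 2*I
s = -3930 (s = (151 + (6 - 2*13))*(-30) = (151 + (6 - 26))*(-30) = (151 - 20)*(-30) = 131*(-30) = -3930)
-85090/s = -85090/(-3930) = -85090*(-1/3930) = 8509/393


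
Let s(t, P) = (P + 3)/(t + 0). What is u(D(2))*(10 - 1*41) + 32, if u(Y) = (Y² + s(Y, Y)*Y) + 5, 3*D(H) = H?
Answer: -2254/9 ≈ -250.44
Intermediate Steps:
s(t, P) = (3 + P)/t
D(H) = H/3
u(Y) = 8 + Y + Y² (u(Y) = (Y² + ((3 + Y)/Y)*Y) + 5 = (Y² + (3 + Y)) + 5 = (3 + Y + Y²) + 5 = 8 + Y + Y²)
u(D(2))*(10 - 1*41) + 32 = (8 + (⅓)*2 + ((⅓)*2)²)*(10 - 1*41) + 32 = (8 + ⅔ + (⅔)²)*(10 - 41) + 32 = (8 + ⅔ + 4/9)*(-31) + 32 = (82/9)*(-31) + 32 = -2542/9 + 32 = -2254/9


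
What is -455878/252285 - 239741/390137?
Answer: -21667084861/8947792095 ≈ -2.4215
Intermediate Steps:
-455878/252285 - 239741/390137 = -21667084861/8947792095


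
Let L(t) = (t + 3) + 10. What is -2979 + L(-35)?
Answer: -3001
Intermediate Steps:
L(t) = 13 + t (L(t) = (3 + t) + 10 = 13 + t)
-2979 + L(-35) = -2979 + (13 - 35) = -2979 - 22 = -3001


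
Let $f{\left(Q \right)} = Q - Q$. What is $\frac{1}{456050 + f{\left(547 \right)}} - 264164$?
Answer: $- \frac{120471992199}{456050} \approx -2.6416 \cdot 10^{5}$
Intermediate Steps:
$f{\left(Q \right)} = 0$
$\frac{1}{456050 + f{\left(547 \right)}} - 264164 = \frac{1}{456050 + 0} - 264164 = \frac{1}{456050} - 264164 = - \frac{120471992199}{456050}$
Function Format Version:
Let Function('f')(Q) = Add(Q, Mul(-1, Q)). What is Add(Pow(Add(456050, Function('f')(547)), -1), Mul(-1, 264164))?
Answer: Rational(-120471992199, 456050) ≈ -2.6416e+5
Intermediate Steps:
Function('f')(Q) = 0
Add(Pow(Add(456050, Function('f')(547)), -1), Mul(-1, 264164)) = Add(Pow(Add(456050, 0), -1), Mul(-1, 264164)) = Add(Pow(456050, -1), -264164) = Add(Rational(1, 456050), -264164) = Rational(-120471992199, 456050)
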